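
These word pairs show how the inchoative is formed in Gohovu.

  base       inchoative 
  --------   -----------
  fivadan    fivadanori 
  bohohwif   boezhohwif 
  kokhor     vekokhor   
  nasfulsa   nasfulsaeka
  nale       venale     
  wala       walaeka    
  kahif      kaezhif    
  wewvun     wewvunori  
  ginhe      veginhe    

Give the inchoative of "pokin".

fivadan and wala both have last vowel 'a' yet inflect differently (fivadanori, walaeka), so the last vowel is not what conditions the rule; the final letter is.
"pokin" ends in -n. The stems ending in -n (wewvun → wewvunori, fivadan → fivadanori) add -ori.
The other patterns: stems ending in -f insert -ez- after the first vowel; stems ending in -e or -r add the prefix ve-; stems ending in -a add -eka.
So pokin → pokinori.

pokinori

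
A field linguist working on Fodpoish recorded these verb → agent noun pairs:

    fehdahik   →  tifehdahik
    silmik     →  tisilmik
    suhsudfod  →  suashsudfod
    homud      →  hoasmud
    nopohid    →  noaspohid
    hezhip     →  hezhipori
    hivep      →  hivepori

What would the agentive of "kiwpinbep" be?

fehdahik and nopohid both have last vowel 'i' yet inflect differently (tifehdahik, noaspohid), so the last vowel is not what conditions the rule; the final letter is.
"kiwpinbep" ends in -p. The stems ending in -p (hezhip → hezhipori, hivep → hivepori) add -ori.
The other patterns: stems ending in -k add the prefix ti-; stems ending in -d insert -as- after the first vowel.
So kiwpinbep → kiwpinbepori.

kiwpinbepori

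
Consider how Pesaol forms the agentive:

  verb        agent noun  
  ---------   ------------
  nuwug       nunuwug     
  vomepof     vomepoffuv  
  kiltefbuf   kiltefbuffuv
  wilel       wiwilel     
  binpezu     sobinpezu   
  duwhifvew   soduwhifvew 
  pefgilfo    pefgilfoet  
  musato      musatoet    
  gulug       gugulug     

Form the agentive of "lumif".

lumiffuv

"lumif" ends in -f. The stems ending in -f (vomepof → vomepoffuv, kiltefbuf → kiltefbuffuv) double the final consonant and add -uv.
The other patterns: stems ending in -o add -et; stems ending in -g or -l repeat the first consonant+vowel as a prefix; stems ending in -u or -w add the prefix so-.
So lumif → lumiffuv.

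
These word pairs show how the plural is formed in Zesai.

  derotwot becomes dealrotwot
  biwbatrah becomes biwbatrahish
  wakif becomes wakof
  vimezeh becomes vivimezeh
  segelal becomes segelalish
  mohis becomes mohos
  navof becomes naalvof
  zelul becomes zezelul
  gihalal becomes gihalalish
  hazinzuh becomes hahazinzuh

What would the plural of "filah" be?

filahish

"filah" has last vowel 'a'. The stems whose last vowel is 'a' (gihalal → gihalalish, segelal → segelalish, biwbatrah → biwbatrahish) add -ish.
The other patterns: stems whose last vowel is 'i' change the last vowel to 'o'; stems whose last vowel is 'o' insert -al- after the first vowel; stems whose last vowel is 'e' or 'u' repeat the first consonant+vowel as a prefix.
So filah → filahish.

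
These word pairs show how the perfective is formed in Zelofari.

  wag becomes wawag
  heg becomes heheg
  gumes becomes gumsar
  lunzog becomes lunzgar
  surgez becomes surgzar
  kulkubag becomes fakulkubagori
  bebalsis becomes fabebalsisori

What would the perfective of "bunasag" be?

fabunasagori

"bunasag" has 3 vowels. The stems with 3 vowels (kulkubag → fakulkubagori, bebalsis → fabebalsisori) add fa- … -ori around the stem.
The other patterns: stems with 1 vowel repeat the first consonant+vowel as a prefix; stems with 2 vowels delete the last vowel and add -ar.
So bunasag → fabunasagori.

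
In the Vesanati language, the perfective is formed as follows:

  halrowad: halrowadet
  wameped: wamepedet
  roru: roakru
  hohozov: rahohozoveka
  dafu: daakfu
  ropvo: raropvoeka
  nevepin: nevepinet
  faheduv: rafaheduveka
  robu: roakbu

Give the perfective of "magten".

dafu and faheduv both have last vowel 'u' yet inflect differently (daakfu, rafaheduveka), so the last vowel is not what conditions the rule; the final letter is.
"magten" ends in -n. The one such stem in the data (nevepin → nevepinet) adds -et, so the same rule applies.
So magten → magtenet.

magtenet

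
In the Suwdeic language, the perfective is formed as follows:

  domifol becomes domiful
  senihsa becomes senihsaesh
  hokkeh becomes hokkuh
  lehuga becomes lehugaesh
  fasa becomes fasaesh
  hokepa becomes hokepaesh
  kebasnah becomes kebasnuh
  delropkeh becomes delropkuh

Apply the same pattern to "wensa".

wensaesh

lehuga and kebasnah both have last vowel 'a' yet inflect differently (lehugaesh, kebasnuh), so the last vowel is not what conditions the rule; the final letter is.
"wensa" ends in -a. The stems ending in -a (lehuga → lehugaesh, senihsa → senihsaesh, fasa → fasaesh) add -esh.
So wensa → wensaesh.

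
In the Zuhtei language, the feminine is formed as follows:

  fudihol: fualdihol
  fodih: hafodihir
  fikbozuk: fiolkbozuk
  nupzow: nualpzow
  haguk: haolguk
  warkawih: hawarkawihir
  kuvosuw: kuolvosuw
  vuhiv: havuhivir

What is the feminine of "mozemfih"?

hamozemfihir

kuvosuw and nupzow both end in -w yet inflect differently (kuolvosuw, nualpzow), so the final letter is not what conditions the rule; the last vowel is.
"mozemfih" has last vowel 'i'. The stems whose last vowel is 'i' (warkawih → hawarkawihir, vuhiv → havuhivir, fodih → hafodihir) add ha- … -ir around the stem.
So mozemfih → hamozemfihir.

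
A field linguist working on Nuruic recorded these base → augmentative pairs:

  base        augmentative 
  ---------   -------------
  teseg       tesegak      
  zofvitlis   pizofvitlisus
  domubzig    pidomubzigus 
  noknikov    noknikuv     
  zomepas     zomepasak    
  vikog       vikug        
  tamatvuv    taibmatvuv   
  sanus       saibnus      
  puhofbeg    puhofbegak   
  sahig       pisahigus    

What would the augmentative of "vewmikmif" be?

sanus and zofvitlis both end in -s yet inflect differently (saibnus, pizofvitlisus), so the final letter is not what conditions the rule; the last vowel is.
"vewmikmif" has last vowel 'i'. The stems whose last vowel is 'i' (domubzig → pidomubzigus, zofvitlis → pizofvitlisus, sahig → pisahigus) add pi- … -us around the stem.
The other patterns: stems whose last vowel is 'u' insert -ib- after the first vowel; stems whose last vowel is 'a' or 'e' add -ak; stems whose last vowel is 'o' change the last vowel to 'u'.
So vewmikmif → pivewmikmifus.

pivewmikmifus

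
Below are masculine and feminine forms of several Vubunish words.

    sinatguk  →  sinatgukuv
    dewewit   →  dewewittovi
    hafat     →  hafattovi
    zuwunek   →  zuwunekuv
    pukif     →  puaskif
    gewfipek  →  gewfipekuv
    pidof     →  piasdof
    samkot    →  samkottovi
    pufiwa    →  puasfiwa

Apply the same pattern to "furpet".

furpettovi

hafat and pufiwa both have last vowel 'a' yet inflect differently (hafattovi, puasfiwa), so the last vowel is not what conditions the rule; the final letter is.
"furpet" ends in -t. The stems ending in -t (hafat → hafattovi, dewewit → dewewittovi, samkot → samkottovi) double the final consonant and add -ovi.
So furpet → furpettovi.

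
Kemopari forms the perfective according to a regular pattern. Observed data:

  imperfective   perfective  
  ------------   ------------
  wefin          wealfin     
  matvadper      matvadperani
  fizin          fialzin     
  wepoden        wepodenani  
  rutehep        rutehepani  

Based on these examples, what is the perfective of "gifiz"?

"gifiz" has last vowel 'i'. The stems whose last vowel is 'i' (wefin → wealfin, fizin → fialzin) insert -al- after the first vowel.
The other pattern: stems whose last vowel is 'e' add -ani.
So gifiz → gialfiz.

gialfiz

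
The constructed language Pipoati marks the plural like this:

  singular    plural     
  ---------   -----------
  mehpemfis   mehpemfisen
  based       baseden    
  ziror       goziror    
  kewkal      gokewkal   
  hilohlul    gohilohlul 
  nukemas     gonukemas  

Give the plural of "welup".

gowelup

mehpemfis and nukemas both end in -s yet inflect differently (mehpemfisen, gonukemas), so the final letter is not what conditions the rule; the last vowel is.
"welup" has last vowel 'u'. The one such stem in the data (hilohlul → gohilohlul) adds the prefix go-, so the same rule applies.
So welup → gowelup.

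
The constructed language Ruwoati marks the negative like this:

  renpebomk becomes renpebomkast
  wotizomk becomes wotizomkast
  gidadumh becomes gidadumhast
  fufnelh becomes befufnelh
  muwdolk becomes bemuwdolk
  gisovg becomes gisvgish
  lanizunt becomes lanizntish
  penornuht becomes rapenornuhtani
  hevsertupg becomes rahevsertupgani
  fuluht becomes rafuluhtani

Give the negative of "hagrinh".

gidadumh and fufnelh both end in -h yet inflect differently (gidadumhast, befufnelh), so the final letter is not what conditions the rule; the second-to-last letter is.
"hagrinh" has second-to-last letter 'n'. The one such stem in the data (lanizunt → lanizntish) deletes the last vowel and adds -ish (as does gisovg), so the same rule applies.
The other patterns: stems whose second-to-last letter is 'm' add -ast; stems whose second-to-last letter is 'l' add the prefix be-; stems whose second-to-last letter is 'h' or 'p' add ra- … -ani around the stem.
So hagrinh → hagrnhish.

hagrnhish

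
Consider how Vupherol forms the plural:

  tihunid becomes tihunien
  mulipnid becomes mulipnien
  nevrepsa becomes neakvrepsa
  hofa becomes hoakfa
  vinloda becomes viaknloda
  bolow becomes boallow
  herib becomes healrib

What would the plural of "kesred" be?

kesreen

tihunid and herib both have last vowel 'i' yet inflect differently (tihunien, healrib), so the last vowel is not what conditions the rule; the final letter is.
"kesred" ends in -d. The stems ending in -d (tihunid → tihunien, mulipnid → mulipnien) drop the final letter and add -en.
The other patterns: stems ending in -a insert -ak- after the first vowel; stems ending in -b or -w insert -al- after the first vowel.
So kesred → kesreen.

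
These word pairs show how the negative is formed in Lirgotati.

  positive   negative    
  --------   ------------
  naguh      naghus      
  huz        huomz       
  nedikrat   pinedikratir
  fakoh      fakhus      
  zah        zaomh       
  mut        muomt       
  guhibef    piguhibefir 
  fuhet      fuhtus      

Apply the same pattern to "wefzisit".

piwefzisitir

zah and naguh both end in -h yet inflect differently (zaomh, naghus), so the final letter is not what conditions the rule; the number of vowels is.
"wefzisit" has 3 vowels. The stems with 3 vowels (guhibef → piguhibefir, nedikrat → pinedikratir) add pi- … -ir around the stem.
The other patterns: stems with 1 vowel insert -om- after the first vowel; stems with 2 vowels delete the last vowel and add -us.
So wefzisit → piwefzisitir.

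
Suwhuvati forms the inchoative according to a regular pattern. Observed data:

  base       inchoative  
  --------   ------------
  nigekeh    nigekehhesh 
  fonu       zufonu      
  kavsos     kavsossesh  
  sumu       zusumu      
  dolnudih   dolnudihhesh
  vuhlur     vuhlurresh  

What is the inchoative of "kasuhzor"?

fonu and vuhlur both have last vowel 'u' yet inflect differently (zufonu, vuhlurresh), so the last vowel is not what conditions the rule; whether the stem ends in a vowel or a consonant is.
"kasuhzor" ends in a consonant. The stems ending in a consonant (kavsos → kavsossesh, dolnudih → dolnudihhesh, nigekeh → nigekehhesh) double the final consonant and add -esh.
The other pattern: stems ending in a vowel add the prefix zu-.
So kasuhzor → kasuhzorresh.

kasuhzorresh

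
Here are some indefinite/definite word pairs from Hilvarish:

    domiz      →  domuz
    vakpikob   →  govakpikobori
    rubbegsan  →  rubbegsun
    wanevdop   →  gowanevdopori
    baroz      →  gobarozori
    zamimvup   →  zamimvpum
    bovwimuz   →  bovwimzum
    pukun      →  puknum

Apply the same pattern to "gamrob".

baroz and bovwimuz both end in -z yet inflect differently (gobarozori, bovwimzum), so the final letter is not what conditions the rule; the last vowel is.
"gamrob" has last vowel 'o'. The stems whose last vowel is 'o' (baroz → gobarozori, wanevdop → gowanevdopori, vakpikob → govakpikobori) add go- … -ori around the stem.
So gamrob → gogamrobori.

gogamrobori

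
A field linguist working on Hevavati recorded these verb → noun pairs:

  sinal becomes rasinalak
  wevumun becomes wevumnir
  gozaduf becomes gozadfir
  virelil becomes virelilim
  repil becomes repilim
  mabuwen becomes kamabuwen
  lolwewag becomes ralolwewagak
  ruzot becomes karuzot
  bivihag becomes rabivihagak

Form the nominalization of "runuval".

sinal and repil both end in -l yet inflect differently (rasinalak, repilim), so the final letter is not what conditions the rule; the last vowel is.
"runuval" has last vowel 'a'. The stems whose last vowel is 'a' (bivihag → rabivihagak, sinal → rasinalak, lolwewag → ralolwewagak) add ra- … -ak around the stem.
The other patterns: stems whose last vowel is 'i' add -im; stems whose last vowel is 'u' delete the last vowel and add -ir; stems whose last vowel is 'e' or 'o' add the prefix ka-.
So runuval → rarunuvalak.

rarunuvalak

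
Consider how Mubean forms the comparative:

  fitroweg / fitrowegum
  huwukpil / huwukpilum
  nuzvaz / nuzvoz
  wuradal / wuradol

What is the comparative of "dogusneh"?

dogusnehum

wuradal and huwukpil both end in -l yet inflect differently (wuradol, huwukpilum), so the final letter is not what conditions the rule; the last vowel is.
"dogusneh" has last vowel 'e'. The one such stem in the data (fitroweg → fitrowegum) adds -um, so the same rule applies.
So dogusneh → dogusnehum.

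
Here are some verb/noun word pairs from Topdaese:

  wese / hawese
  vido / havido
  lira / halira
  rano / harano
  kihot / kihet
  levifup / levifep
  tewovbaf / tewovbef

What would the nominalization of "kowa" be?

hakowa

"kowa" ends in a vowel. The stems ending in a vowel (rano → harano, lira → halira, wese → hawese) add the prefix ha-.
The other pattern: stems ending in a consonant change the last vowel to 'e'.
So kowa → hakowa.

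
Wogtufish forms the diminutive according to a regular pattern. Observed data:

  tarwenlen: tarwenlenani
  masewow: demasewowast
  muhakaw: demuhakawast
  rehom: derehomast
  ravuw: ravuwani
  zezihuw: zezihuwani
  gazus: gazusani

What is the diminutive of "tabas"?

detabasast

masewow and ravuw both end in -w yet inflect differently (demasewowast, ravuwani), so the final letter is not what conditions the rule; the last vowel is.
"tabas" has last vowel 'a'. The one such stem in the data (muhakaw → demuhakawast) adds de- … -ast around the stem, so the same rule applies.
The other pattern: stems whose last vowel is 'e' or 'u' add -ani.
So tabas → detabasast.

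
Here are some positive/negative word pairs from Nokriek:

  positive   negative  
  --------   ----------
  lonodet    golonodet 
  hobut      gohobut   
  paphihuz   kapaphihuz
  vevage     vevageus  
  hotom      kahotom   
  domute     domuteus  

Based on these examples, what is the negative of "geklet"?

gogeklet

vevage and lonodet both have last vowel 'e' yet inflect differently (vevageus, golonodet), so the last vowel is not what conditions the rule; the final letter is.
"geklet" ends in -t. The stems ending in -t (lonodet → golonodet, hobut → gohobut) add the prefix go-.
The other patterns: stems ending in -e add -us; stems ending in -m or -z add the prefix ka-.
So geklet → gogeklet.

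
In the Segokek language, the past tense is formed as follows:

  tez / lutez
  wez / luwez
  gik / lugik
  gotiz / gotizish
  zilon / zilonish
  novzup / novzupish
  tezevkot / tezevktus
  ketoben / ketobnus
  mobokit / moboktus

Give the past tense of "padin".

padinish

tez and gotiz both end in -z yet inflect differently (lutez, gotizish), so the final letter is not what conditions the rule; the number of vowels is.
"padin" has 2 vowels. The stems with 2 vowels (gotiz → gotizish, zilon → zilonish, novzup → novzupish) add -ish.
So padin → padinish.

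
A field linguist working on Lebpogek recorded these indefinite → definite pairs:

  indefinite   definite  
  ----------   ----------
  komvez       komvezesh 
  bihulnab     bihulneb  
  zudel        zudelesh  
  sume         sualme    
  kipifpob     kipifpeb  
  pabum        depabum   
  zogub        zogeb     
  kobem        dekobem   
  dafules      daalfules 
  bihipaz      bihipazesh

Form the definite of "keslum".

"keslum" ends in -m. The stems ending in -m (pabum → depabum, kobem → dekobem) add the prefix de-.
So keslum → dekeslum.

dekeslum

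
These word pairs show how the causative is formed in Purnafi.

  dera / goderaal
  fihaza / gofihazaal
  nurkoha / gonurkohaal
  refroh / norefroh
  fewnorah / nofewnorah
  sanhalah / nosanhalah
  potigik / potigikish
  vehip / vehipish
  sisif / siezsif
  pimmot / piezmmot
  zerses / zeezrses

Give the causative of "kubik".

kubikish

"kubik" ends in -k. The one such stem in the data (potigik → potigikish) adds -ish, so the same rule applies.
The other patterns: stems ending in -a add go- … -al around the stem; stems ending in -h add the prefix no-; stems ending in -f, -s or -t insert -ez- after the first vowel.
So kubik → kubikish.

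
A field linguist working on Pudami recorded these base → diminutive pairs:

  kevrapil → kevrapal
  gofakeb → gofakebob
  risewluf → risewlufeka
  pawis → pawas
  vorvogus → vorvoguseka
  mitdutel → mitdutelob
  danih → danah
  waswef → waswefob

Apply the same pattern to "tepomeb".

"tepomeb" has last vowel 'e'. The stems whose last vowel is 'e' (mitdutel → mitdutelob, waswef → waswefob, gofakeb → gofakebob) add -ob.
The other patterns: stems whose last vowel is 'i' change the last vowel to 'a'; stems whose last vowel is 'u' add -eka.
So tepomeb → tepomebob.

tepomebob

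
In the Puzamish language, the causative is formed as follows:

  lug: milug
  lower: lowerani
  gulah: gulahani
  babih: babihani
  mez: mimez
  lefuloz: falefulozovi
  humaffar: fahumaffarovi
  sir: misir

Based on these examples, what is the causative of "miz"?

sir and lower both end in -r yet inflect differently (misir, lowerani), so the final letter is not what conditions the rule; the number of vowels is.
"miz" has 1 vowel. The stems with 1 vowel (sir → misir, lug → milug, mez → mimez) add the prefix mi-.
So miz → mimiz.

mimiz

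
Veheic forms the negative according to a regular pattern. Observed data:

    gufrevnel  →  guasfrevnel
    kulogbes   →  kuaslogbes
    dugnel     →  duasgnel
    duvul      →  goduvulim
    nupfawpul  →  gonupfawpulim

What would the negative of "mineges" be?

gufrevnel and duvul both end in -l yet inflect differently (guasfrevnel, goduvulim), so the final letter is not what conditions the rule; the last vowel is.
"mineges" has last vowel 'e'. The stems whose last vowel is 'e' (gufrevnel → guasfrevnel, dugnel → duasgnel, kulogbes → kuaslogbes) insert -as- after the first vowel.
So mineges → miasneges.

miasneges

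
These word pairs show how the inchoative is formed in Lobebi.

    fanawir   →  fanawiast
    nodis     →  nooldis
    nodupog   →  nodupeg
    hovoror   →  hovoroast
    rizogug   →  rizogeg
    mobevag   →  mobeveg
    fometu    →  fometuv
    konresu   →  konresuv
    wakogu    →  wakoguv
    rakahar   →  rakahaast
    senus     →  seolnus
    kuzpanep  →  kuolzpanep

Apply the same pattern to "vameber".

vamebeast

rakahar and mobevag both have last vowel 'a' yet inflect differently (rakahaast, mobeveg), so the last vowel is not what conditions the rule; the final letter is.
"vameber" ends in -r. The stems ending in -r (hovoror → hovoroast, rakahar → rakahaast, fanawir → fanawiast) drop the final letter and add -ast.
The other patterns: stems ending in -u drop the final letter and add -uv; stems ending in -g change the last vowel to 'e'; stems ending in -p or -s insert -ol- after the first vowel.
So vameber → vamebeast.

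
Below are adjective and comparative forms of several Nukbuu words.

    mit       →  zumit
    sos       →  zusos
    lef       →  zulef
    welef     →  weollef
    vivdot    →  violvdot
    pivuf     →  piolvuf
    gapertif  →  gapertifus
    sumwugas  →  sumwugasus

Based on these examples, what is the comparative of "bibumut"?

"bibumut" has 3 vowels. The stems with 3 vowels (gapertif → gapertifus, sumwugas → sumwugasus) add -us.
The other patterns: stems with 1 vowel add the prefix zu-; stems with 2 vowels insert -ol- after the first vowel.
So bibumut → bibumutus.

bibumutus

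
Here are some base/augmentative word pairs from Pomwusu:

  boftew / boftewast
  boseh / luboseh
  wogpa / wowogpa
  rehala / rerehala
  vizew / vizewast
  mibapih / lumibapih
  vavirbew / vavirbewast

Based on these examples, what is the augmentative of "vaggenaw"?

"vaggenaw" ends in -w. The stems ending in -w (vavirbew → vavirbewast, boftew → boftewast, vizew → vizewast) add -ast.
So vaggenaw → vaggenawast.

vaggenawast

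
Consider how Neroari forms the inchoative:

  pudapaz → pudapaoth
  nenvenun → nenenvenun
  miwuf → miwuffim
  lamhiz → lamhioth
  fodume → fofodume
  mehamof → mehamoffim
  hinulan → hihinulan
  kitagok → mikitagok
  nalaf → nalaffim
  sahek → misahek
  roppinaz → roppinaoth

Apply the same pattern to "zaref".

hinulan and roppinaz both have last vowel 'a' yet inflect differently (hihinulan, roppinaoth), so the last vowel is not what conditions the rule; the final letter is.
"zaref" ends in -f. The stems ending in -f (mehamof → mehamoffim, nalaf → nalaffim, miwuf → miwuffim) double the final consonant and add -im.
The other patterns: stems ending in -e or -n repeat the first consonant+vowel as a prefix; stems ending in -z drop the final letter and add -oth; stems ending in -k add the prefix mi-.
So zaref → zareffim.

zareffim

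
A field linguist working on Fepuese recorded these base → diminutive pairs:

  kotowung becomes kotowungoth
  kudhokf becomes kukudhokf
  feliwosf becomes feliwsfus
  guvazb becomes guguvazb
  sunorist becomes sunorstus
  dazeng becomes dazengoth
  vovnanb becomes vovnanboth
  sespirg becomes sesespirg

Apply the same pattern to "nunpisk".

"nunpisk" has second-to-last letter 's'. The stems whose second-to-last letter is 's' (feliwosf → feliwsfus, sunorist → sunorstus) delete the last vowel and add -us.
The other patterns: stems whose second-to-last letter is 'n' add -oth; stems whose second-to-last letter is 'k', 'r' or 'z' repeat the first consonant+vowel as a prefix.
So nunpisk → nunpskus.

nunpskus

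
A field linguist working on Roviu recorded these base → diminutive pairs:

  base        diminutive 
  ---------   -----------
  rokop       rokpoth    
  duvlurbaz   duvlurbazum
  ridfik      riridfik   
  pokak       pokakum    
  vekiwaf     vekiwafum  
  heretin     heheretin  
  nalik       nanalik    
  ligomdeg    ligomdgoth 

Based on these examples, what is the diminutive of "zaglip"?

zazaglip

nalik and pokak both end in -k yet inflect differently (nanalik, pokakum), so the final letter is not what conditions the rule; the last vowel is.
"zaglip" has last vowel 'i'. The stems whose last vowel is 'i' (nalik → nanalik, ridfik → riridfik, heretin → heheretin) repeat the first consonant+vowel as a prefix.
The other patterns: stems whose last vowel is 'a' add -um; stems whose last vowel is 'e' or 'o' delete the last vowel and add -oth.
So zaglip → zazaglip.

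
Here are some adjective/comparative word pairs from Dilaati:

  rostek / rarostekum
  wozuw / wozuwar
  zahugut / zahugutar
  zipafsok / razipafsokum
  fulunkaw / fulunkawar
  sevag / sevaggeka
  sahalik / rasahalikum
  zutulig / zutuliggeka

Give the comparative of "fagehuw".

sahalik and zutulig both have last vowel 'i' yet inflect differently (rasahalikum, zutuliggeka), so the last vowel is not what conditions the rule; the final letter is.
"fagehuw" ends in -w. The stems ending in -w (wozuw → wozuwar, fulunkaw → fulunkawar) add -ar.
The other patterns: stems ending in -k add ra- … -um around the stem; stems ending in -g double the final consonant and add -eka.
So fagehuw → fagehuwar.

fagehuwar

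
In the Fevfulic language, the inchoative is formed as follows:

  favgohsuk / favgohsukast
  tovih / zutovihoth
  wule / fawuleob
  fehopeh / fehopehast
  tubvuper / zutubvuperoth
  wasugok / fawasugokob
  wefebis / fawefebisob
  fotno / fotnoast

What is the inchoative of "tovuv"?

wasugok and favgohsuk both end in -k yet inflect differently (fawasugokob, favgohsukast), so the final letter is not what conditions the rule; the first letter is.
"tovuv" begins with t-. The stems beginning with t- (tovih → zutovihoth, tubvuper → zutubvuperoth) add zu- … -oth around the stem.
So tovuv → zutovuvoth.

zutovuvoth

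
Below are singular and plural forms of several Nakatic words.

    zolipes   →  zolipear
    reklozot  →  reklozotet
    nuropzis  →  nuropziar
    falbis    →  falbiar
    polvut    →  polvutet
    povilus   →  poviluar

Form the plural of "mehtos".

mehtoar

"mehtos" ends in -s. The stems ending in -s (nuropzis → nuropziar, falbis → falbiar, zolipes → zolipear) drop the final letter and add -ar.
The other pattern: stems ending in -t add -et.
So mehtos → mehtoar.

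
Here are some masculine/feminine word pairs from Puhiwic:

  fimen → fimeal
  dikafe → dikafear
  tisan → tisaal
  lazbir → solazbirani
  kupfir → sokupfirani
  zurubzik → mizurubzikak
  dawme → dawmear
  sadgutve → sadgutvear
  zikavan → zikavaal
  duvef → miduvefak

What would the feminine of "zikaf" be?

"zikaf" ends in -f. The one such stem in the data (duvef → miduvefak) adds mi- … -ak around the stem, so the same rule applies.
So zikaf → mizikafak.

mizikafak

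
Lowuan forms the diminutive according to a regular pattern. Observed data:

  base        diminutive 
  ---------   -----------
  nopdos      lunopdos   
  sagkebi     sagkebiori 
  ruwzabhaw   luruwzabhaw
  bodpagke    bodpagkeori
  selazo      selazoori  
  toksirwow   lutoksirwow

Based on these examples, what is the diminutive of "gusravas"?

nopdos and selazo both have last vowel 'o' yet inflect differently (lunopdos, selazoori), so the last vowel is not what conditions the rule; whether the stem ends in a vowel or a consonant is.
"gusravas" ends in a consonant. The stems ending in a consonant (ruwzabhaw → luruwzabhaw, nopdos → lunopdos, toksirwow → lutoksirwow) add the prefix lu-.
The other pattern: stems ending in a vowel add -ori.
So gusravas → lugusravas.

lugusravas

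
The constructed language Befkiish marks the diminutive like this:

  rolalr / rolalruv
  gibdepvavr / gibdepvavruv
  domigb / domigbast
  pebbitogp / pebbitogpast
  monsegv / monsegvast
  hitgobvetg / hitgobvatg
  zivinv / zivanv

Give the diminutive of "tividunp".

monsegv and zivinv both end in -v yet inflect differently (monsegvast, zivanv), so the final letter is not what conditions the rule; the second-to-last letter is.
"tividunp" has second-to-last letter 'n'. The one such stem in the data (zivinv → zivanv) changes the last vowel to 'a' (as does hitgobvetg), so the same rule applies.
So tividunp → tividanp.

tividanp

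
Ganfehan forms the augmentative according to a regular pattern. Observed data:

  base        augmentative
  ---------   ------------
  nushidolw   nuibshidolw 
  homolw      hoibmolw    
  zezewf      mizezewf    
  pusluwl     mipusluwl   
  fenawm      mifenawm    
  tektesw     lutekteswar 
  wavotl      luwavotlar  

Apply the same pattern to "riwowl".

nushidolw and tektesw both end in -w yet inflect differently (nuibshidolw, lutekteswar), so the final letter is not what conditions the rule; the second-to-last letter is.
"riwowl" has second-to-last letter 'w'. The stems whose second-to-last letter is 'w' (zezewf → mizezewf, pusluwl → mipusluwl, fenawm → mifenawm) add the prefix mi-.
The other patterns: stems whose second-to-last letter is 'l' insert -ib- after the first vowel; stems whose second-to-last letter is 's' or 't' add lu- … -ar around the stem.
So riwowl → miriwowl.

miriwowl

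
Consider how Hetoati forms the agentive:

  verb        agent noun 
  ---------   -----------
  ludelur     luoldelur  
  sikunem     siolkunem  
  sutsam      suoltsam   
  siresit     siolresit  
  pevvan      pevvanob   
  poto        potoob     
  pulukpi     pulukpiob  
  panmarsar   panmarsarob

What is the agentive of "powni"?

powniob

panmarsar and ludelur both end in -r yet inflect differently (panmarsarob, luoldelur), so the final letter is not what conditions the rule; the first letter is.
"powni" begins with p-. The stems beginning with p- (panmarsar → panmarsarob, pulukpi → pulukpiob, pevvan → pevvanob) add -ob.
So powni → powniob.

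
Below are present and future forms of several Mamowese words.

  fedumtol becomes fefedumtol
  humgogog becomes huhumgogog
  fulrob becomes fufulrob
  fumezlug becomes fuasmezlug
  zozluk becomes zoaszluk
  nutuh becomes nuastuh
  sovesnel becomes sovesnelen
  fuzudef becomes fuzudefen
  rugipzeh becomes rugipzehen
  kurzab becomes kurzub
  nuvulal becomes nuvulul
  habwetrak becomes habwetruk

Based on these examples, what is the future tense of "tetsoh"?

"tetsoh" has last vowel 'o'. The stems whose last vowel is 'o' (fedumtol → fefedumtol, humgogog → huhumgogog, fulrob → fufulrob) repeat the first consonant+vowel as a prefix.
So tetsoh → tetetsoh.

tetetsoh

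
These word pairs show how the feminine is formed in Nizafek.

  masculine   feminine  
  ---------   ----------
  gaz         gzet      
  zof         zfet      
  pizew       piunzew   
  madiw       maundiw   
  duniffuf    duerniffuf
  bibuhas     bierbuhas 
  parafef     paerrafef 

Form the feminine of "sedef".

zof and duniffuf both end in -f yet inflect differently (zfet, duerniffuf), so the final letter is not what conditions the rule; the number of vowels is.
"sedef" has 2 vowels. The stems with 2 vowels (pizew → piunzew, madiw → maundiw) insert -un- after the first vowel.
The other patterns: stems with 1 vowel delete the last vowel and add -et; stems with 3 vowels insert -er- after the first vowel.
So sedef → seundef.

seundef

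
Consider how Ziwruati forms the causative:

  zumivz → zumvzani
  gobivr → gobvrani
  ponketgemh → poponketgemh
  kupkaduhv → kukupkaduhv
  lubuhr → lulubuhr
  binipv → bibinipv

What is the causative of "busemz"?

bubusemz

gobivr and lubuhr both end in -r yet inflect differently (gobvrani, lulubuhr), so the final letter is not what conditions the rule; the second-to-last letter is.
"busemz" has second-to-last letter 'm'. The one such stem in the data (ponketgemh → poponketgemh) repeats the first consonant+vowel as a prefix (as do kupkaduhv, lubuhr), so the same rule applies.
So busemz → bubusemz.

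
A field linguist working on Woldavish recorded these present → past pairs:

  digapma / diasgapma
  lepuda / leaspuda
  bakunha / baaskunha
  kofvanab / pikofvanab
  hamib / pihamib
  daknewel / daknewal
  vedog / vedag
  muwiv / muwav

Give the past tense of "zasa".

zaassa

digapma and kofvanab both have last vowel 'a' yet inflect differently (diasgapma, pikofvanab), so the last vowel is not what conditions the rule; the final letter is.
"zasa" ends in -a. The stems ending in -a (digapma → diasgapma, lepuda → leaspuda, bakunha → baaskunha) insert -as- after the first vowel.
So zasa → zaassa.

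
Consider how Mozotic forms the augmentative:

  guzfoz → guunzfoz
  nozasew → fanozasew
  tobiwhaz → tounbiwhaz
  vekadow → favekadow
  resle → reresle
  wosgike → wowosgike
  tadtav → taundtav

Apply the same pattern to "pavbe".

vekadow and guzfoz both have last vowel 'o' yet inflect differently (favekadow, guunzfoz), so the last vowel is not what conditions the rule; the final letter is.
"pavbe" ends in -e. The stems ending in -e (resle → reresle, wosgike → wowosgike) repeat the first consonant+vowel as a prefix.
So pavbe → papavbe.

papavbe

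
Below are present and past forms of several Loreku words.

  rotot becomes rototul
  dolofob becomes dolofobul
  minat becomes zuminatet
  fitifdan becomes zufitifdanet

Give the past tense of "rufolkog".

rufolkogul

rotot and minat both end in -t yet inflect differently (rototul, zuminatet), so the final letter is not what conditions the rule; the last vowel is.
"rufolkog" has last vowel 'o'. The stems whose last vowel is 'o' (rotot → rototul, dolofob → dolofobul) add -ul.
The other pattern: stems whose last vowel is 'a' add zu- … -et around the stem.
So rufolkog → rufolkogul.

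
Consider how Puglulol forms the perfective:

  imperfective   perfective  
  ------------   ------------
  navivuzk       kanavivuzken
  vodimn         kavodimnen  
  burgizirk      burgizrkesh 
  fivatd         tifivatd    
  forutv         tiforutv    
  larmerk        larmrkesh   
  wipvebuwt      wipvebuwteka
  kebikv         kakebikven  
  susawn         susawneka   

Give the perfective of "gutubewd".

gutubewdeka

forutv and kebikv both end in -v yet inflect differently (tiforutv, kakebikven), so the final letter is not what conditions the rule; the second-to-last letter is.
"gutubewd" has second-to-last letter 'w'. The stems whose second-to-last letter is 'w' (susawn → susawneka, wipvebuwt → wipvebuwteka) add -eka.
The other patterns: stems whose second-to-last letter is 'r' delete the last vowel and add -esh; stems whose second-to-last letter is 't' add the prefix ti-; stems whose second-to-last letter is 'k', 'm' or 'z' add ka- … -en around the stem.
So gutubewd → gutubewdeka.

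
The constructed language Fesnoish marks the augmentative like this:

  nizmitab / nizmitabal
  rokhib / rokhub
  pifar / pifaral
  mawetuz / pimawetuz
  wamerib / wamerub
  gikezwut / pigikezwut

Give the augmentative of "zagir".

rokhib and nizmitab both end in -b yet inflect differently (rokhub, nizmitabal), so the final letter is not what conditions the rule; the last vowel is.
"zagir" has last vowel 'i'. The stems whose last vowel is 'i' (rokhib → rokhub, wamerib → wamerub) change the last vowel to 'u'.
So zagir → zagur.

zagur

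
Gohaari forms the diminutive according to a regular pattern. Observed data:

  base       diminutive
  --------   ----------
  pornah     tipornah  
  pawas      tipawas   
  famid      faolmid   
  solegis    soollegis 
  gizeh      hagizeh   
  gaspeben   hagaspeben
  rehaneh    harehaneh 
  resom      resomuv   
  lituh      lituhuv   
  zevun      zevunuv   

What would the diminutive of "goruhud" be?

pawas and solegis both end in -s yet inflect differently (tipawas, soollegis), so the final letter is not what conditions the rule; the last vowel is.
"goruhud" has last vowel 'u'. The stems whose last vowel is 'u' (lituh → lituhuv, zevun → zevunuv) add -uv.
So goruhud → goruhuduv.

goruhuduv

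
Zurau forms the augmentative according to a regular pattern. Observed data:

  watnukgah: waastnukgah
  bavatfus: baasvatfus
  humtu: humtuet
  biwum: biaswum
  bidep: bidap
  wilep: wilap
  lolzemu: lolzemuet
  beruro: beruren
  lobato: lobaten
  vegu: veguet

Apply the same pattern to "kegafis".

"kegafis" ends in -s. The one such stem in the data (bavatfus → baasvatfus) inserts -as- after the first vowel (as do biwum, watnukgah), so the same rule applies.
The other patterns: stems ending in -p change the last vowel to 'a'; stems ending in -u add -et; stems ending in -o drop the final letter and add -en.
So kegafis → keasgafis.

keasgafis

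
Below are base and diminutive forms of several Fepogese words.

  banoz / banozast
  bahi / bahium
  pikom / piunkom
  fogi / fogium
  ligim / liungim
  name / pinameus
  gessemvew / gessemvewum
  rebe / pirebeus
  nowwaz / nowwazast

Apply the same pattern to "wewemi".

gessemvew and name both have last vowel 'e' yet inflect differently (gessemvewum, pinameus), so the last vowel is not what conditions the rule; the final letter is.
"wewemi" ends in -i. The stems ending in -i (bahi → bahium, fogi → fogium) add -um.
The other patterns: stems ending in -e add pi- … -us around the stem; stems ending in -z add -ast; stems ending in -m insert -un- after the first vowel.
So wewemi → wewemium.

wewemium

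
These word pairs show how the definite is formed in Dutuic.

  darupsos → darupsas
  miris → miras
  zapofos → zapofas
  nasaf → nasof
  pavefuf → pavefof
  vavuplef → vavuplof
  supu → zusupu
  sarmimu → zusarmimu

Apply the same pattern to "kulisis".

kulisas

pavefuf and supu both have last vowel 'u' yet inflect differently (pavefof, zusupu), so the last vowel is not what conditions the rule; the final letter is.
"kulisis" ends in -s. The stems ending in -s (darupsos → darupsas, miris → miras, zapofos → zapofas) change the last vowel to 'a'.
The other patterns: stems ending in -f change the last vowel to 'o'; stems ending in -u add the prefix zu-.
So kulisis → kulisas.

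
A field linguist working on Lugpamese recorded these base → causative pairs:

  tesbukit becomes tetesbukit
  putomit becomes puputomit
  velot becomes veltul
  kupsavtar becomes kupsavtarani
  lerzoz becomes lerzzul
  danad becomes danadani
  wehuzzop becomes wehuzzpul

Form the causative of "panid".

"panid" has last vowel 'i'. The stems whose last vowel is 'i' (tesbukit → tetesbukit, putomit → puputomit) repeat the first consonant+vowel as a prefix.
The other patterns: stems whose last vowel is 'a' add -ani; stems whose last vowel is 'o' delete the last vowel and add -ul.
So panid → papanid.

papanid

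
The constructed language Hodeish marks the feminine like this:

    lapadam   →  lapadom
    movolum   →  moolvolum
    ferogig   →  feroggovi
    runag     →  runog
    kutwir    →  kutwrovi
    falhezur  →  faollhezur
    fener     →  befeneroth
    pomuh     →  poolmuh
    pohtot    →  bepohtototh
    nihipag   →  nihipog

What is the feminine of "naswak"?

movolum and lapadam both end in -m yet inflect differently (moolvolum, lapadom), so the final letter is not what conditions the rule; the last vowel is.
"naswak" has last vowel 'a'. The stems whose last vowel is 'a' (nihipag → nihipog, lapadam → lapadom, runag → runog) change the last vowel to 'o'.
The other patterns: stems whose last vowel is 'u' insert -ol- after the first vowel; stems whose last vowel is 'i' delete the last vowel and add -ovi; stems whose last vowel is 'e' or 'o' add be- … -oth around the stem.
So naswak → naswok.

naswok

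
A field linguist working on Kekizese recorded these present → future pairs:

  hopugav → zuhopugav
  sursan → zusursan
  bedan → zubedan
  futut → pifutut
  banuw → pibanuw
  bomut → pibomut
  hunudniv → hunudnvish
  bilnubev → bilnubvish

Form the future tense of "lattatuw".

hopugav and hunudniv both end in -v yet inflect differently (zuhopugav, hunudnvish), so the final letter is not what conditions the rule; the last vowel is.
"lattatuw" has last vowel 'u'. The stems whose last vowel is 'u' (futut → pifutut, banuw → pibanuw, bomut → pibomut) add the prefix pi-.
So lattatuw → pilattatuw.

pilattatuw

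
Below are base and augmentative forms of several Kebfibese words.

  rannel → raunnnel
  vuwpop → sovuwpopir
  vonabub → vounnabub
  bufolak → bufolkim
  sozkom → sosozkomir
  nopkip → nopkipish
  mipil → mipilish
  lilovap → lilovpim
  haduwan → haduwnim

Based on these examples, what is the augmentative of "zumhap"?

"zumhap" has last vowel 'a'. The stems whose last vowel is 'a' (bufolak → bufolkim, haduwan → haduwnim, lilovap → lilovpim) delete the last vowel and add -im.
So zumhap → zumhpim.

zumhpim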